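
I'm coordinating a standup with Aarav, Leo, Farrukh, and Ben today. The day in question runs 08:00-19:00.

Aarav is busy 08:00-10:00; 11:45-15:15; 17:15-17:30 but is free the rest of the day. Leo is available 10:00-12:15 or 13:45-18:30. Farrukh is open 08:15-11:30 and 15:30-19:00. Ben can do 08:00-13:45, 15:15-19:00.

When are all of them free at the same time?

10:00-11:30, 15:30-17:15, 17:30-18:30

Aarav free: 10:00-11:45, 15:15-17:15, 17:30-19:00 (invert busy blocks within the working day).
Leo free: 10:00-12:15, 13:45-18:30.
Farrukh free: 08:15-11:30, 15:30-19:00.
Ben free: 08:00-13:45, 15:15-19:00.
Aarav ∩ Leo: 10:00-11:45, 15:15-17:15, 17:30-18:30.
Aarav ∩ Leo ∩ Farrukh: 10:00-11:30, 15:30-17:15, 17:30-18:30.
Aarav ∩ Leo ∩ Farrukh ∩ Ben: 10:00-11:30, 15:30-17:15, 17:30-18:30.
So the common availability across everyone is 10:00-11:30, 15:30-17:15, 17:30-18:30.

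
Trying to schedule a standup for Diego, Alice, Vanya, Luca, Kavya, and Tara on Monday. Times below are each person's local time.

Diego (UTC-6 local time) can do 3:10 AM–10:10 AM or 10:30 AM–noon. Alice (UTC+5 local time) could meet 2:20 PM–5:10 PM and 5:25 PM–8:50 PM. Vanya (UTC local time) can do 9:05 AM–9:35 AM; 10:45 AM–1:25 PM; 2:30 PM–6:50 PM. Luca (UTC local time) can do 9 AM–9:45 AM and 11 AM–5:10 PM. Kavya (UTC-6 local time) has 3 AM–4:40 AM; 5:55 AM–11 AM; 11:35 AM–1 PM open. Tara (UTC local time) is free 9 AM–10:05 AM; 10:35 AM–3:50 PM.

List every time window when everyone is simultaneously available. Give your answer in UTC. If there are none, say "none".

09:20-09:35, 11:55-12:10, 12:25-13:25, 14:30-15:50

Diego in UTC: 09:10-16:10, 16:30-18:00 (add 6h to convert from UTC-6).
Alice in UTC: 09:20-12:10, 12:25-15:50 (subtract 5h to convert from UTC+5).
Vanya in UTC: 09:05-09:35, 10:45-13:25, 14:30-18:50.
Luca in UTC: 09:00-09:45, 11:00-17:10.
Kavya in UTC: 09:00-10:40, 11:55-17:00, 17:35-19:00 (add 6h to convert from UTC-6).
Tara in UTC: 09:00-10:05, 10:35-15:50.
Diego ∩ Alice: 09:20-12:10, 12:25-15:50.
Diego ∩ Alice ∩ Vanya: 09:20-09:35, 10:45-12:10, 12:25-13:25, 14:30-15:50.
Diego ∩ Alice ∩ Vanya ∩ Luca: 09:20-09:35, 11:00-12:10, 12:25-13:25, 14:30-15:50.
Diego ∩ Alice ∩ Vanya ∩ Luca ∩ Kavya: 09:20-09:35, 11:55-12:10, 12:25-13:25, 14:30-15:50.
Diego ∩ Alice ∩ Vanya ∩ Luca ∩ Kavya ∩ Tara: 09:20-09:35, 11:55-12:10, 12:25-13:25, 14:30-15:50.
Those are the intersection windows.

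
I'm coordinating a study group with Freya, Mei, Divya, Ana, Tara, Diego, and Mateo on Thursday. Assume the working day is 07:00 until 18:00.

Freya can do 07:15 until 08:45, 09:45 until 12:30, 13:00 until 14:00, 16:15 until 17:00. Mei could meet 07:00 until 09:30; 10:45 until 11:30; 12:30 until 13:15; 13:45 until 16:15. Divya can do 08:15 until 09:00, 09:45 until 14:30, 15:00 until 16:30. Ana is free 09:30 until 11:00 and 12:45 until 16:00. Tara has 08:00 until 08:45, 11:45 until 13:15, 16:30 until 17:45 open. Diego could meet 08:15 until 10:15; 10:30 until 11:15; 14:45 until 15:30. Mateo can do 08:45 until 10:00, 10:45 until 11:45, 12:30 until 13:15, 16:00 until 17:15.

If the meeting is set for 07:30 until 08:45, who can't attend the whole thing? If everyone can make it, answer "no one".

Freya: free for 07:30-08:45. Mei: free for 07:30-08:45. Divya: not fully free for 07:30-08:45. Ana: not fully free for 07:30-08:45. Tara: not fully free for 07:30-08:45. Diego: not fully free for 07:30-08:45. Mateo: not fully free for 07:30-08:45.

Ana, Diego, Divya, Mateo, Tara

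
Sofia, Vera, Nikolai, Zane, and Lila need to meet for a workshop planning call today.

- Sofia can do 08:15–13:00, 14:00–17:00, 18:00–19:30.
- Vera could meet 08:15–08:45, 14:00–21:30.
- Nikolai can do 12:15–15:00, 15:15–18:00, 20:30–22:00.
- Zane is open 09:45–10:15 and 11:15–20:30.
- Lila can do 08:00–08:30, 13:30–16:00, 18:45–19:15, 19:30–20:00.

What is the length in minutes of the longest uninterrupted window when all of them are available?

60

Sofia ∩ Vera: 08:15-08:45, 14:00-17:00, 18:00-19:30.
Sofia ∩ Vera ∩ Nikolai: 14:00-15:00, 15:15-17:00.
Sofia ∩ Vera ∩ Nikolai ∩ Zane: 14:00-15:00, 15:15-17:00.
Sofia ∩ Vera ∩ Nikolai ∩ Zane ∩ Lila: 14:00-15:00, 15:15-16:00.
The longest is 14:00-15:00 at 60 minutes.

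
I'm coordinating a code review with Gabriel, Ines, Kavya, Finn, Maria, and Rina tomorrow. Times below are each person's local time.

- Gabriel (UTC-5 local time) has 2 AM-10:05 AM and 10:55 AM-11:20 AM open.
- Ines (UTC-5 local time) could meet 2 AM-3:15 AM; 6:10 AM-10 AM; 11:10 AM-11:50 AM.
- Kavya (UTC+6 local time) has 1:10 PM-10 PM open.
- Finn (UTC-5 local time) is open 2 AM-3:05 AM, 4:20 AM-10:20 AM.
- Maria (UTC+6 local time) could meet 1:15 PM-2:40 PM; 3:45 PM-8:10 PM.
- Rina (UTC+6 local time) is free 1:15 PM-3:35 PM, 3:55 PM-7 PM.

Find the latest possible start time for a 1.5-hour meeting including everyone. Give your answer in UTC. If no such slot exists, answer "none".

Gabriel in UTC: 07:00-15:05, 15:55-16:20 (add 5h to convert from UTC-5).
Ines in UTC: 07:00-08:15, 11:10-15:00, 16:10-16:50 (add 5h to convert from UTC-5).
Kavya in UTC: 07:10-16:00 (subtract 6h to convert from UTC+6).
Finn in UTC: 07:00-08:05, 09:20-15:20 (add 5h to convert from UTC-5).
Maria in UTC: 07:15-08:40, 09:45-14:10 (subtract 6h to convert from UTC+6).
Rina in UTC: 07:15-09:35, 09:55-13:00 (subtract 6h to convert from UTC+6).
Gabriel ∩ Ines: 07:00-08:15, 11:10-15:00, 16:10-16:20.
Gabriel ∩ Ines ∩ Kavya: 07:10-08:15, 11:10-15:00.
Gabriel ∩ Ines ∩ Kavya ∩ Finn: 07:10-08:05, 11:10-15:00.
Gabriel ∩ Ines ∩ Kavya ∩ Finn ∩ Maria: 07:15-08:05, 11:10-14:10.
Gabriel ∩ Ines ∩ Kavya ∩ Finn ∩ Maria ∩ Rina: 07:15-08:05, 11:10-13:00.
The last common window of at least 90 minutes is 11:10-13:00; a 90-minute meeting can start as late as 11:30 and still end by 13:00.

11:30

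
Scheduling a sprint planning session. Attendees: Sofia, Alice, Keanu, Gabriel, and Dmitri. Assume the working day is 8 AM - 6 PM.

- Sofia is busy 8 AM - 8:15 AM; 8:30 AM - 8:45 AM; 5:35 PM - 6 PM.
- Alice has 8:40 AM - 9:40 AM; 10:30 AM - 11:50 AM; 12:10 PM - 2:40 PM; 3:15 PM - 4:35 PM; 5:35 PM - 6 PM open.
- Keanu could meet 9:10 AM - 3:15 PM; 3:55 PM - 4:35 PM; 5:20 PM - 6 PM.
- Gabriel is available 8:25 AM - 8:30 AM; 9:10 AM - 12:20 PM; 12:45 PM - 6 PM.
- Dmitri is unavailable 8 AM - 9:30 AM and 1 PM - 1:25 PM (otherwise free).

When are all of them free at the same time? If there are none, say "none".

Sofia free: 08:15-08:30, 08:45-17:35 (invert busy blocks within the working day).
Alice free: 08:40-09:40, 10:30-11:50, 12:10-14:40, 15:15-16:35, 17:35-18:00.
Keanu free: 09:10-15:15, 15:55-16:35, 17:20-18:00.
Gabriel free: 08:25-08:30, 09:10-12:20, 12:45-18:00.
Dmitri free: 09:30-13:00, 13:25-18:00 (invert busy blocks within the working day).
Sofia ∩ Alice: 08:45-09:40, 10:30-11:50, 12:10-14:40, 15:15-16:35.
Sofia ∩ Alice ∩ Keanu: 09:10-09:40, 10:30-11:50, 12:10-14:40, 15:55-16:35.
Sofia ∩ Alice ∩ Keanu ∩ Gabriel: 09:10-09:40, 10:30-11:50, 12:10-12:20, 12:45-14:40, 15:55-16:35.
Sofia ∩ Alice ∩ Keanu ∩ Gabriel ∩ Dmitri: 09:30-09:40, 10:30-11:50, 12:10-12:20, 12:45-13:00, 13:25-14:40, 15:55-16:35.

09:30-09:40, 10:30-11:50, 12:10-12:20, 12:45-13:00, 13:25-14:40, 15:55-16:35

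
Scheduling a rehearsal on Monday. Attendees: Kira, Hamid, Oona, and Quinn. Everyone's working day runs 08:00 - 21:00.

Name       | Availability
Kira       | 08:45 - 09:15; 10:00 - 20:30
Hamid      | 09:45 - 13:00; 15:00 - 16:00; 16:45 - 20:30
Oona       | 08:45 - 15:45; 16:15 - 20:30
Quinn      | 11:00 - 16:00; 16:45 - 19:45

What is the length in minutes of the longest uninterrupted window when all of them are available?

Kira ∩ Hamid: 10:00-13:00, 15:00-16:00, 16:45-20:30.
Kira ∩ Hamid ∩ Oona: 10:00-13:00, 15:00-15:45, 16:45-20:30.
Kira ∩ Hamid ∩ Oona ∩ Quinn: 11:00-13:00, 15:00-15:45, 16:45-19:45.
Those are the intersection windows.
The longest is 16:45-19:45 at 180 minutes.

180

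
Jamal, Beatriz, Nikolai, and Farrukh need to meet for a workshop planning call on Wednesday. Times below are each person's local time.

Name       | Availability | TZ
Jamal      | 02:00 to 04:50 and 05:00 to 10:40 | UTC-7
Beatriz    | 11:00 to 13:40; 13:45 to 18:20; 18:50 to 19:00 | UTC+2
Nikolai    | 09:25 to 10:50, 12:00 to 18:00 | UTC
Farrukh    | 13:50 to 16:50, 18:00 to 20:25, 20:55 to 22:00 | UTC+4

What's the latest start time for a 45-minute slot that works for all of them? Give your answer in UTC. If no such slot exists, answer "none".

15:35

Jamal in UTC: 09:00-11:50, 12:00-17:40 (add 7h to convert from UTC-7).
Beatriz in UTC: 09:00-11:40, 11:45-16:20, 16:50-17:00 (subtract 2h to convert from UTC+2).
Nikolai in UTC: 09:25-10:50, 12:00-18:00.
Farrukh in UTC: 09:50-12:50, 14:00-16:25, 16:55-18:00 (subtract 4h to convert from UTC+4).
Jamal ∩ Beatriz: 09:00-11:40, 11:45-11:50, 12:00-16:20, 16:50-17:00.
Jamal ∩ Beatriz ∩ Nikolai: 09:25-10:50, 12:00-16:20, 16:50-17:00.
Jamal ∩ Beatriz ∩ Nikolai ∩ Farrukh: 09:50-10:50, 12:00-12:50, 14:00-16:20, 16:55-17:00.
Those are the intersection windows.
The last common window of at least 45 minutes is 14:00-16:20; a 45-minute meeting can start as late as 15:35 and still end by 16:20.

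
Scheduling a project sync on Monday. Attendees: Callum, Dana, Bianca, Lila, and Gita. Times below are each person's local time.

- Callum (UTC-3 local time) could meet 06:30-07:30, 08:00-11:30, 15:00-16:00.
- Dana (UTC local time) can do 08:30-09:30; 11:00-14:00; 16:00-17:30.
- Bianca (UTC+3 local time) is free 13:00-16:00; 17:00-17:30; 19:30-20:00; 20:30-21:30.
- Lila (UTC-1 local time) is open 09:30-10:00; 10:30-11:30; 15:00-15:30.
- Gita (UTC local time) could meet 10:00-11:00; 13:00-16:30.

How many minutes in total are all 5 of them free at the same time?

0

Callum in UTC: 09:30-10:30, 11:00-14:30, 18:00-19:00 (add 3h to convert from UTC-3).
Dana in UTC: 08:30-09:30, 11:00-14:00, 16:00-17:30.
Bianca in UTC: 10:00-13:00, 14:00-14:30, 16:30-17:00, 17:30-18:30 (subtract 3h to convert from UTC+3).
Lila in UTC: 10:30-11:00, 11:30-12:30, 16:00-16:30 (add 1h to convert from UTC-1).
Gita in UTC: 10:00-11:00, 13:00-16:30.
Callum ∩ Dana: 11:00-14:00.
Callum ∩ Dana ∩ Bianca: 11:00-13:00.
Callum ∩ Dana ∩ Bianca ∩ Lila: 11:30-12:30.
Callum ∩ Dana ∩ Bianca ∩ Lila ∩ Gita: ∅.
There is no time when everyone is free.
There is no common window, so the total is 0 minutes.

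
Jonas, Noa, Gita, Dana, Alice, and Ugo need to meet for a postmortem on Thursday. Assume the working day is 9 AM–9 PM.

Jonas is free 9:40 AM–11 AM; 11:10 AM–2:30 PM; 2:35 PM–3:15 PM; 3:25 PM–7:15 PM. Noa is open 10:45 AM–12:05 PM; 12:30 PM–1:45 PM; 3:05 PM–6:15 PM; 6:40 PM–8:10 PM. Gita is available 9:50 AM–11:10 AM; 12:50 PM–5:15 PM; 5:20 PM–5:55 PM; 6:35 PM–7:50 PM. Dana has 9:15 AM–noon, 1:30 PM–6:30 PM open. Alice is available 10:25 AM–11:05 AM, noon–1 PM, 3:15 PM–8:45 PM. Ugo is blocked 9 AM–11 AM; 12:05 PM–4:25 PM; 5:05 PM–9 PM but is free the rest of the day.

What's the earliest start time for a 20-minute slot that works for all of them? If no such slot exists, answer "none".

Jonas free: 09:40-11:00, 11:10-14:30, 14:35-15:15, 15:25-19:15.
Noa free: 10:45-12:05, 12:30-13:45, 15:05-18:15, 18:40-20:10.
Gita free: 09:50-11:10, 12:50-17:15, 17:20-17:55, 18:35-19:50.
Dana free: 09:15-12:00, 13:30-18:30.
Alice free: 10:25-11:05, 12:00-13:00, 15:15-20:45.
Ugo free: 11:00-12:05, 16:25-17:05 (invert busy blocks within the working day).
Jonas ∩ Noa: 10:45-11:00, 11:10-12:05, 12:30-13:45, 15:05-15:15, 15:25-18:15, 18:40-19:15.
Jonas ∩ Noa ∩ Gita: 10:45-11:00, 12:50-13:45, 15:05-15:15, 15:25-17:15, 17:20-17:55, 18:40-19:15.
Jonas ∩ Noa ∩ Gita ∩ Dana: 10:45-11:00, 13:30-13:45, 15:05-15:15, 15:25-17:15, 17:20-17:55.
Jonas ∩ Noa ∩ Gita ∩ Dana ∩ Alice: 10:45-11:00, 15:25-17:15, 17:20-17:55.
Jonas ∩ Noa ∩ Gita ∩ Dana ∩ Alice ∩ Ugo: 16:25-17:05.
The first common window of at least 20 minutes is 16:25-17:05, so the earliest start is 16:25.

16:25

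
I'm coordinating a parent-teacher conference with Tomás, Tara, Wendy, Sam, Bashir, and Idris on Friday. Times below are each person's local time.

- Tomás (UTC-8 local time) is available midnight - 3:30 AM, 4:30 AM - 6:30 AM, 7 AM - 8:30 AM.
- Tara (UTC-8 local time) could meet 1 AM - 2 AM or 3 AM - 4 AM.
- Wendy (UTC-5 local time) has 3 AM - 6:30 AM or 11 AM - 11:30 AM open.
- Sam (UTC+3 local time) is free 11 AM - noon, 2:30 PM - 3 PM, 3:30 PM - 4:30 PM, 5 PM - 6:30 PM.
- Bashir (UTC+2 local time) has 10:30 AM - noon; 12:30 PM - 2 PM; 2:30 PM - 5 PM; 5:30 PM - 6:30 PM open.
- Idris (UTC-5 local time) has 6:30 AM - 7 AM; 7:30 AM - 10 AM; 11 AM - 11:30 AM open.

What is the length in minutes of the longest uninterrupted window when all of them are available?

0

Tomás in UTC: 08:00-11:30, 12:30-14:30, 15:00-16:30 (add 8h to convert from UTC-8).
Tara in UTC: 09:00-10:00, 11:00-12:00 (add 8h to convert from UTC-8).
Wendy in UTC: 08:00-11:30, 16:00-16:30 (add 5h to convert from UTC-5).
Sam in UTC: 08:00-09:00, 11:30-12:00, 12:30-13:30, 14:00-15:30 (subtract 3h to convert from UTC+3).
Bashir in UTC: 08:30-10:00, 10:30-12:00, 12:30-15:00, 15:30-16:30 (subtract 2h to convert from UTC+2).
Idris in UTC: 11:30-12:00, 12:30-15:00, 16:00-16:30 (add 5h to convert from UTC-5).
Tomás ∩ Tara: 09:00-10:00, 11:00-11:30.
Tomás ∩ Tara ∩ Wendy: 09:00-10:00, 11:00-11:30.
Tomás ∩ Tara ∩ Wendy ∩ Sam: ∅.
Tomás ∩ Tara ∩ Wendy ∩ Sam ∩ Bashir: ∅.
Tomás ∩ Tara ∩ Wendy ∩ Sam ∩ Bashir ∩ Idris: ∅.
There is no time when everyone is free.
No common window exists, so the longest block is 0 minutes.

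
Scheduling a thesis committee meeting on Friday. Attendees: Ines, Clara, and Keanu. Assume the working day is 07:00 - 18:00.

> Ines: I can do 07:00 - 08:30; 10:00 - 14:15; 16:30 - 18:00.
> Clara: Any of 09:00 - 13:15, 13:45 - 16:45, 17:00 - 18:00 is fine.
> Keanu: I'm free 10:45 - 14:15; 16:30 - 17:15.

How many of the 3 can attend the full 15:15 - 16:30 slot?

Clara can make the full 15:15-16:30 slot — that's 1.

1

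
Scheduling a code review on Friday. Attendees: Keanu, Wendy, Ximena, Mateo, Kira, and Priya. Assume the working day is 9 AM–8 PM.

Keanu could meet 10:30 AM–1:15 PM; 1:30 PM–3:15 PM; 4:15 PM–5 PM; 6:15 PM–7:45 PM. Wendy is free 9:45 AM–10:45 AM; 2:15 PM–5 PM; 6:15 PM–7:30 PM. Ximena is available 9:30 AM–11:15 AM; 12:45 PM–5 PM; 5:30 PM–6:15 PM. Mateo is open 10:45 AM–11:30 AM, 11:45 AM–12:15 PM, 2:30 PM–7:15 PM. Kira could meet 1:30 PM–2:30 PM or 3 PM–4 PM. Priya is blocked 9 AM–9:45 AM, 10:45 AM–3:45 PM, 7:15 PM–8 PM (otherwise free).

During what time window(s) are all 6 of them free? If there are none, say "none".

none

Keanu free: 10:30-13:15, 13:30-15:15, 16:15-17:00, 18:15-19:45.
Wendy free: 09:45-10:45, 14:15-17:00, 18:15-19:30.
Ximena free: 09:30-11:15, 12:45-17:00, 17:30-18:15.
Mateo free: 10:45-11:30, 11:45-12:15, 14:30-19:15.
Kira free: 13:30-14:30, 15:00-16:00.
Priya free: 09:45-10:45, 15:45-19:15 (invert busy blocks within the working day).
Keanu ∩ Wendy: 10:30-10:45, 14:15-15:15, 16:15-17:00, 18:15-19:30.
Keanu ∩ Wendy ∩ Ximena: 10:30-10:45, 14:15-15:15, 16:15-17:00.
Keanu ∩ Wendy ∩ Ximena ∩ Mateo: 14:30-15:15, 16:15-17:00.
Keanu ∩ Wendy ∩ Ximena ∩ Mateo ∩ Kira: 15:00-15:15.
Keanu ∩ Wendy ∩ Ximena ∩ Mateo ∩ Kira ∩ Priya: ∅.
There is no time when everyone is free.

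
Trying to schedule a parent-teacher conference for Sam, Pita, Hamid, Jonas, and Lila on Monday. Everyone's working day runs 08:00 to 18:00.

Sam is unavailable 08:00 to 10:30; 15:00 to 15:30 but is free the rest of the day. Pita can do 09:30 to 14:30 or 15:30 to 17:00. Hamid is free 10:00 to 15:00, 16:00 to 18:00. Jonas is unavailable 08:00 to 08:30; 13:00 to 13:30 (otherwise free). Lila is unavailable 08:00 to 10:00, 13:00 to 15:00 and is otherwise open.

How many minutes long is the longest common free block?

Sam free: 10:30-15:00, 15:30-18:00 (invert busy blocks within the working day).
Pita free: 09:30-14:30, 15:30-17:00.
Hamid free: 10:00-15:00, 16:00-18:00.
Jonas free: 08:30-13:00, 13:30-18:00 (invert busy blocks within the working day).
Lila free: 10:00-13:00, 15:00-18:00 (invert busy blocks within the working day).
Sam ∩ Pita: 10:30-14:30, 15:30-17:00.
Sam ∩ Pita ∩ Hamid: 10:30-14:30, 16:00-17:00.
Sam ∩ Pita ∩ Hamid ∩ Jonas: 10:30-13:00, 13:30-14:30, 16:00-17:00.
Sam ∩ Pita ∩ Hamid ∩ Jonas ∩ Lila: 10:30-13:00, 16:00-17:00.
Those are the intersection windows.
The longest is 10:30-13:00 at 150 minutes.

150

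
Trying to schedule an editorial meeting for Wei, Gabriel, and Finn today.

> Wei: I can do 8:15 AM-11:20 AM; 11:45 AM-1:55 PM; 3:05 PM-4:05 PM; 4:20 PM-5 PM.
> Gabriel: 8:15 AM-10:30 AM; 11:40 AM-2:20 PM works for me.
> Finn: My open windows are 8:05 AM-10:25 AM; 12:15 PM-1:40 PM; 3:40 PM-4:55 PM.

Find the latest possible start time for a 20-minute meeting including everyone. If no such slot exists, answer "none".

13:20

Wei ∩ Gabriel: 08:15-10:30, 11:45-13:55.
Wei ∩ Gabriel ∩ Finn: 08:15-10:25, 12:15-13:40.
Those are the intersection windows.
The last common window of at least 20 minutes is 12:15-13:40; a 20-minute meeting can start as late as 13:20 and still end by 13:40.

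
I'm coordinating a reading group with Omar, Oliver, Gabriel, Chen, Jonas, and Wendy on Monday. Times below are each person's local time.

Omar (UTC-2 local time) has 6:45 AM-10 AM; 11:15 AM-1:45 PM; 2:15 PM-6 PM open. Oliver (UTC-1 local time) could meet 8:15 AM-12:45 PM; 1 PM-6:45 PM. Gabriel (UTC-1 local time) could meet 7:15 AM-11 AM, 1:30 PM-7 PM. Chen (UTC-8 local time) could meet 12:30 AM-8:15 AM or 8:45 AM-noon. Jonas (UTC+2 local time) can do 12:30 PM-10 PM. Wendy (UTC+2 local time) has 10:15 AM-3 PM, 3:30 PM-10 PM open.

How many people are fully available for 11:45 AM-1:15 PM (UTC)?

Omar in UTC: 08:45-12:00, 13:15-15:45, 16:15-20:00 (add 2h to convert from UTC-2).
Oliver in UTC: 09:15-13:45, 14:00-19:45 (add 1h to convert from UTC-1).
Gabriel in UTC: 08:15-12:00, 14:30-20:00 (add 1h to convert from UTC-1).
Chen in UTC: 08:30-16:15, 16:45-20:00 (add 8h to convert from UTC-8).
Jonas in UTC: 10:30-20:00 (subtract 2h to convert from UTC+2).
Wendy in UTC: 08:15-13:00, 13:30-20:00 (subtract 2h to convert from UTC+2).
Oliver, Chen, and Jonas can make the full 11:45-13:15 slot — that's 3.

3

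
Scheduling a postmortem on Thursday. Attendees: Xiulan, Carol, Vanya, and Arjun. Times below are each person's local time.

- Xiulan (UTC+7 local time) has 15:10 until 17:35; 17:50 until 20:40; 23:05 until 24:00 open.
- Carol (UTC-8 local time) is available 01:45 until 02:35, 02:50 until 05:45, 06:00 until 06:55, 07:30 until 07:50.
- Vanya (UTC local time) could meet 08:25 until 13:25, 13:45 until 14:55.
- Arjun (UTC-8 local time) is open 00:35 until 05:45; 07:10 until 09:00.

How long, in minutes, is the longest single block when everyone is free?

155

Xiulan in UTC: 08:10-10:35, 10:50-13:40, 16:05-17:00 (subtract 7h to convert from UTC+7).
Carol in UTC: 09:45-10:35, 10:50-13:45, 14:00-14:55, 15:30-15:50 (add 8h to convert from UTC-8).
Vanya in UTC: 08:25-13:25, 13:45-14:55.
Arjun in UTC: 08:35-13:45, 15:10-17:00 (add 8h to convert from UTC-8).
Xiulan ∩ Carol: 09:45-10:35, 10:50-13:40.
Xiulan ∩ Carol ∩ Vanya: 09:45-10:35, 10:50-13:25.
Xiulan ∩ Carol ∩ Vanya ∩ Arjun: 09:45-10:35, 10:50-13:25.
The longest is 10:50-13:25 at 155 minutes.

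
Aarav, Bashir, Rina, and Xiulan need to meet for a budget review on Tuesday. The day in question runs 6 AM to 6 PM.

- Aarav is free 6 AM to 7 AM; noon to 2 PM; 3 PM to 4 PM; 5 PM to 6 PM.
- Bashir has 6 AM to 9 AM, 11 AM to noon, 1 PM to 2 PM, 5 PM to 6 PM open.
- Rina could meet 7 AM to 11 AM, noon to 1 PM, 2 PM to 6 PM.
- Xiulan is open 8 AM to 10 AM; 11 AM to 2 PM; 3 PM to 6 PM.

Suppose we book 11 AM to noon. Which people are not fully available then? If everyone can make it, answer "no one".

Aarav, Rina

Aarav: not fully free for 11:00-12:00. Bashir: free for 11:00-12:00. Rina: not fully free for 11:00-12:00. Xiulan: free for 11:00-12:00.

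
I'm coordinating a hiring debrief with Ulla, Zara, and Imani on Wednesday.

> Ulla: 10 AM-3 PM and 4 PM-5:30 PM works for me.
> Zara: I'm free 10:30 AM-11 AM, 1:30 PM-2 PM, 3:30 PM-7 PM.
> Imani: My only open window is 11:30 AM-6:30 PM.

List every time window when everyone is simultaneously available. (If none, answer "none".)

Ulla ∩ Zara: 10:30-11:00, 13:30-14:00, 16:00-17:30.
Ulla ∩ Zara ∩ Imani: 13:30-14:00, 16:00-17:30.

13:30-14:00, 16:00-17:30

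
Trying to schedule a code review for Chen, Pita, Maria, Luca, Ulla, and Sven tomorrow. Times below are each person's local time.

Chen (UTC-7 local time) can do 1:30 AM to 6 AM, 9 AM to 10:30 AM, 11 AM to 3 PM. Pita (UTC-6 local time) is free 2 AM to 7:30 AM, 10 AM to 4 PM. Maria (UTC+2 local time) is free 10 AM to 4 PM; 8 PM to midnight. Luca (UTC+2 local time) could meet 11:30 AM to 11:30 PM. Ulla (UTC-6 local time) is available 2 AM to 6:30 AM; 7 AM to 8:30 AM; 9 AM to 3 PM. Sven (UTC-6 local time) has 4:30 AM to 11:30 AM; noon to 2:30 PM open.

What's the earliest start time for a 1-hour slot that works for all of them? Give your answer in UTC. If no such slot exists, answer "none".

Chen in UTC: 08:30-13:00, 16:00-17:30, 18:00-22:00 (add 7h to convert from UTC-7).
Pita in UTC: 08:00-13:30, 16:00-22:00 (add 6h to convert from UTC-6).
Maria in UTC: 08:00-14:00, 18:00-22:00 (subtract 2h to convert from UTC+2).
Luca in UTC: 09:30-21:30 (subtract 2h to convert from UTC+2).
Ulla in UTC: 08:00-12:30, 13:00-14:30, 15:00-21:00 (add 6h to convert from UTC-6).
Sven in UTC: 10:30-17:30, 18:00-20:30 (add 6h to convert from UTC-6).
Chen ∩ Pita: 08:30-13:00, 16:00-17:30, 18:00-22:00.
Chen ∩ Pita ∩ Maria: 08:30-13:00, 18:00-22:00.
Chen ∩ Pita ∩ Maria ∩ Luca: 09:30-13:00, 18:00-21:30.
Chen ∩ Pita ∩ Maria ∩ Luca ∩ Ulla: 09:30-12:30, 18:00-21:00.
Chen ∩ Pita ∩ Maria ∩ Luca ∩ Ulla ∩ Sven: 10:30-12:30, 18:00-20:30.
The first common window of at least 60 minutes is 10:30-12:30, so the earliest start is 10:30.

10:30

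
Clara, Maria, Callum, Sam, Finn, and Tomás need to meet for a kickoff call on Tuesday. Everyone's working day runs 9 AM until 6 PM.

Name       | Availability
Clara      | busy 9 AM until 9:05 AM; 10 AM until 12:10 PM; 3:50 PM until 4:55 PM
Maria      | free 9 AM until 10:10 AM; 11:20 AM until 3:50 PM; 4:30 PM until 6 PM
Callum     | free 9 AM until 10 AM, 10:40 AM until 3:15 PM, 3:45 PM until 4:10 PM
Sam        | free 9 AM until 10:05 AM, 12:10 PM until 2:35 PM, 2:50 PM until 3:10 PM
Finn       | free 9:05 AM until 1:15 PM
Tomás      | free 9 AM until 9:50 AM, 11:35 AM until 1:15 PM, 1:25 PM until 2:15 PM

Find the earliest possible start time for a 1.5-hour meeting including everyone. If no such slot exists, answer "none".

Clara free: 09:05-10:00, 12:10-15:50, 16:55-18:00 (invert busy blocks within the working day).
Maria free: 09:00-10:10, 11:20-15:50, 16:30-18:00.
Callum free: 09:00-10:00, 10:40-15:15, 15:45-16:10.
Sam free: 09:00-10:05, 12:10-14:35, 14:50-15:10.
Finn free: 09:05-13:15.
Tomás free: 09:00-09:50, 11:35-13:15, 13:25-14:15.
Clara ∩ Maria: 09:05-10:00, 12:10-15:50, 16:55-18:00.
Clara ∩ Maria ∩ Callum: 09:05-10:00, 12:10-15:15, 15:45-15:50.
Clara ∩ Maria ∩ Callum ∩ Sam: 09:05-10:00, 12:10-14:35, 14:50-15:10.
Clara ∩ Maria ∩ Callum ∩ Sam ∩ Finn: 09:05-10:00, 12:10-13:15.
Clara ∩ Maria ∩ Callum ∩ Sam ∩ Finn ∩ Tomás: 09:05-09:50, 12:10-13:15.
So the common availability across everyone is 09:05-09:50, 12:10-13:15.
No common window is at least 90 minutes long.

none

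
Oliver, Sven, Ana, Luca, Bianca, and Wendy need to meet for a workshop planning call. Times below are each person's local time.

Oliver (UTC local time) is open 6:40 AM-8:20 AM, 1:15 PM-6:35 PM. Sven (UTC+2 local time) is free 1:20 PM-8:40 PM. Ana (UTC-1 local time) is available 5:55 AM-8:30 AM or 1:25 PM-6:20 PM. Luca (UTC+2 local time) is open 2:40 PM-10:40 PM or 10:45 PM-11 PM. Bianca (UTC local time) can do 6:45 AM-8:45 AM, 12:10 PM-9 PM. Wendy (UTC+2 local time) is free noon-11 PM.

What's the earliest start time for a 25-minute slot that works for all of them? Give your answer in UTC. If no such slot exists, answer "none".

Oliver in UTC: 06:40-08:20, 13:15-18:35.
Sven in UTC: 11:20-18:40 (subtract 2h to convert from UTC+2).
Ana in UTC: 06:55-09:30, 14:25-19:20 (add 1h to convert from UTC-1).
Luca in UTC: 12:40-20:40, 20:45-21:00 (subtract 2h to convert from UTC+2).
Bianca in UTC: 06:45-08:45, 12:10-21:00.
Wendy in UTC: 10:00-21:00 (subtract 2h to convert from UTC+2).
Oliver ∩ Sven: 13:15-18:35.
Oliver ∩ Sven ∩ Ana: 14:25-18:35.
Oliver ∩ Sven ∩ Ana ∩ Luca: 14:25-18:35.
Oliver ∩ Sven ∩ Ana ∩ Luca ∩ Bianca: 14:25-18:35.
Oliver ∩ Sven ∩ Ana ∩ Luca ∩ Bianca ∩ Wendy: 14:25-18:35.
So the common availability across everyone is 14:25-18:35.
The first common window of at least 25 minutes is 14:25-18:35, so the earliest start is 14:25.

14:25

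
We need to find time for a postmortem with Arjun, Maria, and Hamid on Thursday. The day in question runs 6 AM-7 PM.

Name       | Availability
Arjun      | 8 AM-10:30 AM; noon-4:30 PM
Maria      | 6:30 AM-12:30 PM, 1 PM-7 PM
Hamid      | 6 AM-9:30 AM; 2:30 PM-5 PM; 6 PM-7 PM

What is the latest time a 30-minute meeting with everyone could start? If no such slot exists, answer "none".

16:00

Arjun ∩ Maria: 08:00-10:30, 12:00-12:30, 13:00-16:30.
Arjun ∩ Maria ∩ Hamid: 08:00-09:30, 14:30-16:30.
The last common window of at least 30 minutes is 14:30-16:30; a 30-minute meeting can start as late as 16:00 and still end by 16:30.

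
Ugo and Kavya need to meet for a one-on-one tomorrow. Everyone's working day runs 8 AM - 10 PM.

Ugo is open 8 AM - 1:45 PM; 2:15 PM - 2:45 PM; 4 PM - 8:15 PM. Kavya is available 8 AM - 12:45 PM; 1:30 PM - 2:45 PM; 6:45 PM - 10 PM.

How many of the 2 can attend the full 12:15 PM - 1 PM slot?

Ugo can make the full 12:15-13:00 slot — that's 1.

1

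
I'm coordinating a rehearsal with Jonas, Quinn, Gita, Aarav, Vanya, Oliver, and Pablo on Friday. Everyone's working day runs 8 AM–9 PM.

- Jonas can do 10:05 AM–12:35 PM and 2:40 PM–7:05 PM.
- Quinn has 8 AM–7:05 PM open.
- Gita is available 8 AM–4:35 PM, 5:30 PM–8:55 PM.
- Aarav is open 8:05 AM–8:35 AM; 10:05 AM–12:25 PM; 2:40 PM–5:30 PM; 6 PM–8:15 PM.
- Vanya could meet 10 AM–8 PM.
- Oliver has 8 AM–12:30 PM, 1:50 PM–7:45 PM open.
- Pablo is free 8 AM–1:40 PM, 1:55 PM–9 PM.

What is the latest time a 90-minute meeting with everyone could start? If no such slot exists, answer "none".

15:05

Jonas ∩ Quinn: 10:05-12:35, 14:40-19:05.
Jonas ∩ Quinn ∩ Gita: 10:05-12:35, 14:40-16:35, 17:30-19:05.
Jonas ∩ Quinn ∩ Gita ∩ Aarav: 10:05-12:25, 14:40-16:35, 18:00-19:05.
Jonas ∩ Quinn ∩ Gita ∩ Aarav ∩ Vanya: 10:05-12:25, 14:40-16:35, 18:00-19:05.
Jonas ∩ Quinn ∩ Gita ∩ Aarav ∩ Vanya ∩ Oliver: 10:05-12:25, 14:40-16:35, 18:00-19:05.
Jonas ∩ Quinn ∩ Gita ∩ Aarav ∩ Vanya ∩ Oliver ∩ Pablo: 10:05-12:25, 14:40-16:35, 18:00-19:05.
The last common window of at least 90 minutes is 14:40-16:35; a 90-minute meeting can start as late as 15:05 and still end by 16:35.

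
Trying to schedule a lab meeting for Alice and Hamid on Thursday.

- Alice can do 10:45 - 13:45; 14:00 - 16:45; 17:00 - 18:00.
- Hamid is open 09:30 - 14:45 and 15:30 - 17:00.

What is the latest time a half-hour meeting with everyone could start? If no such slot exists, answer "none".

Alice ∩ Hamid: 10:45-13:45, 14:00-14:45, 15:30-16:45.
The last common window of at least 30 minutes is 15:30-16:45; a 30-minute meeting can start as late as 16:15 and still end by 16:45.

16:15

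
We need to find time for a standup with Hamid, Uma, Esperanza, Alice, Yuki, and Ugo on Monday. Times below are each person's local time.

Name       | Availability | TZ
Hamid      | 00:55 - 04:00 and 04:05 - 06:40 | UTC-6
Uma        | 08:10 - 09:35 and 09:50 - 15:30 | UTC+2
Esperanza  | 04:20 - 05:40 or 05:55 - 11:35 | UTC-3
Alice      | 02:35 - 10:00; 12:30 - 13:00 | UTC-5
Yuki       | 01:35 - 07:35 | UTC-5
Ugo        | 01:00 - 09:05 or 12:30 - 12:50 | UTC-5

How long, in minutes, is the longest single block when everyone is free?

150

Hamid in UTC: 06:55-10:00, 10:05-12:40 (add 6h to convert from UTC-6).
Uma in UTC: 06:10-07:35, 07:50-13:30 (subtract 2h to convert from UTC+2).
Esperanza in UTC: 07:20-08:40, 08:55-14:35 (add 3h to convert from UTC-3).
Alice in UTC: 07:35-15:00, 17:30-18:00 (add 5h to convert from UTC-5).
Yuki in UTC: 06:35-12:35 (add 5h to convert from UTC-5).
Ugo in UTC: 06:00-14:05, 17:30-17:50 (add 5h to convert from UTC-5).
Hamid ∩ Uma: 06:55-07:35, 07:50-10:00, 10:05-12:40.
Hamid ∩ Uma ∩ Esperanza: 07:20-07:35, 07:50-08:40, 08:55-10:00, 10:05-12:40.
Hamid ∩ Uma ∩ Esperanza ∩ Alice: 07:50-08:40, 08:55-10:00, 10:05-12:40.
Hamid ∩ Uma ∩ Esperanza ∩ Alice ∩ Yuki: 07:50-08:40, 08:55-10:00, 10:05-12:35.
Hamid ∩ Uma ∩ Esperanza ∩ Alice ∩ Yuki ∩ Ugo: 07:50-08:40, 08:55-10:00, 10:05-12:35.
The longest is 10:05-12:35 at 150 minutes.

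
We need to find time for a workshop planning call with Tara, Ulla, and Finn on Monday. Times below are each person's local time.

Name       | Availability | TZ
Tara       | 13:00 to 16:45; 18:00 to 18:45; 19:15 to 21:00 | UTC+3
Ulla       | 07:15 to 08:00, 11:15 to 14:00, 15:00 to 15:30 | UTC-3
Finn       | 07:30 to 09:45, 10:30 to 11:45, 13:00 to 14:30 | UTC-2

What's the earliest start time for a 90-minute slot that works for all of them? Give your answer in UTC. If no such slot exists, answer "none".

none

Tara in UTC: 10:00-13:45, 15:00-15:45, 16:15-18:00 (subtract 3h to convert from UTC+3).
Ulla in UTC: 10:15-11:00, 14:15-17:00, 18:00-18:30 (add 3h to convert from UTC-3).
Finn in UTC: 09:30-11:45, 12:30-13:45, 15:00-16:30 (add 2h to convert from UTC-2).
Tara ∩ Ulla: 10:15-11:00, 15:00-15:45, 16:15-17:00.
Tara ∩ Ulla ∩ Finn: 10:15-11:00, 15:00-15:45, 16:15-16:30.
Those are the intersection windows.
No common window is at least 90 minutes long.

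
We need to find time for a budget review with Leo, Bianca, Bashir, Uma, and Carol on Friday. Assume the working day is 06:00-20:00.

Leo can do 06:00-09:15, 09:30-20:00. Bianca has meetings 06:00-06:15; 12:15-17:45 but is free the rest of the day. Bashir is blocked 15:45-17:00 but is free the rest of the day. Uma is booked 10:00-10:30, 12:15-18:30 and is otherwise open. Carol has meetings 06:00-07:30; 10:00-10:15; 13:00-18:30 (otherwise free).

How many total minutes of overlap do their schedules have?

330

Leo free: 06:00-09:15, 09:30-20:00.
Bianca free: 06:15-12:15, 17:45-20:00 (invert busy blocks within the working day).
Bashir free: 06:00-15:45, 17:00-20:00 (invert busy blocks within the working day).
Uma free: 06:00-10:00, 10:30-12:15, 18:30-20:00 (invert busy blocks within the working day).
Carol free: 07:30-10:00, 10:15-13:00, 18:30-20:00 (invert busy blocks within the working day).
Leo ∩ Bianca: 06:15-09:15, 09:30-12:15, 17:45-20:00.
Leo ∩ Bianca ∩ Bashir: 06:15-09:15, 09:30-12:15, 17:45-20:00.
Leo ∩ Bianca ∩ Bashir ∩ Uma: 06:15-09:15, 09:30-10:00, 10:30-12:15, 18:30-20:00.
Leo ∩ Bianca ∩ Bashir ∩ Uma ∩ Carol: 07:30-09:15, 09:30-10:00, 10:30-12:15, 18:30-20:00.
Summing the common windows: 105 + 30 + 105 + 90 = 330 minutes.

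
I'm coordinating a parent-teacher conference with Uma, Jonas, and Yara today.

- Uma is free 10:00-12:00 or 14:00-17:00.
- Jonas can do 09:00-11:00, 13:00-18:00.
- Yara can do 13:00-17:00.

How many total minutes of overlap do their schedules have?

180

Uma ∩ Jonas: 10:00-11:00, 14:00-17:00.
Uma ∩ Jonas ∩ Yara: 14:00-17:00.
Those are the intersection windows.
That's a single block of 180 minutes.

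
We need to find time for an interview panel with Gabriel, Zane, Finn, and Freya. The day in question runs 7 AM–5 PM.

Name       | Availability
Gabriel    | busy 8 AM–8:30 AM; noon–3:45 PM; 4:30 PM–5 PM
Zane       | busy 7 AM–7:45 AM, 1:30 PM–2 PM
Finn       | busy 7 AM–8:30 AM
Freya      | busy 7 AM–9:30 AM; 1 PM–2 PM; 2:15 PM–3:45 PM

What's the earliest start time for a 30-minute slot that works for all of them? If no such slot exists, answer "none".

09:30

Gabriel free: 07:00-08:00, 08:30-12:00, 15:45-16:30 (invert busy blocks within the working day).
Zane free: 07:45-13:30, 14:00-17:00 (invert busy blocks within the working day).
Finn free: 08:30-17:00 (invert busy blocks within the working day).
Freya free: 09:30-13:00, 14:00-14:15, 15:45-17:00 (invert busy blocks within the working day).
Gabriel ∩ Zane: 07:45-08:00, 08:30-12:00, 15:45-16:30.
Gabriel ∩ Zane ∩ Finn: 08:30-12:00, 15:45-16:30.
Gabriel ∩ Zane ∩ Finn ∩ Freya: 09:30-12:00, 15:45-16:30.
The first common window of at least 30 minutes is 09:30-12:00, so the earliest start is 09:30.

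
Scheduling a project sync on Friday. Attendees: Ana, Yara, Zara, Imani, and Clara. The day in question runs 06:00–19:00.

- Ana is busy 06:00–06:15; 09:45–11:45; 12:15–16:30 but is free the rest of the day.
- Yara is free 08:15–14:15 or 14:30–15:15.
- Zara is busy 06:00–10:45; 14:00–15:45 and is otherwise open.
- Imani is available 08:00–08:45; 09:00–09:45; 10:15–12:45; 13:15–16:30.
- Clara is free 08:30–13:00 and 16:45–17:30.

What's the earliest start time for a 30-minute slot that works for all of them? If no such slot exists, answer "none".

Ana free: 06:15-09:45, 11:45-12:15, 16:30-19:00 (invert busy blocks within the working day).
Yara free: 08:15-14:15, 14:30-15:15.
Zara free: 10:45-14:00, 15:45-19:00 (invert busy blocks within the working day).
Imani free: 08:00-08:45, 09:00-09:45, 10:15-12:45, 13:15-16:30.
Clara free: 08:30-13:00, 16:45-17:30.
Ana ∩ Yara: 08:15-09:45, 11:45-12:15.
Ana ∩ Yara ∩ Zara: 11:45-12:15.
Ana ∩ Yara ∩ Zara ∩ Imani: 11:45-12:15.
Ana ∩ Yara ∩ Zara ∩ Imani ∩ Clara: 11:45-12:15.
So the common availability across everyone is 11:45-12:15.
The first common window of at least 30 minutes is 11:45-12:15, so the earliest start is 11:45.

11:45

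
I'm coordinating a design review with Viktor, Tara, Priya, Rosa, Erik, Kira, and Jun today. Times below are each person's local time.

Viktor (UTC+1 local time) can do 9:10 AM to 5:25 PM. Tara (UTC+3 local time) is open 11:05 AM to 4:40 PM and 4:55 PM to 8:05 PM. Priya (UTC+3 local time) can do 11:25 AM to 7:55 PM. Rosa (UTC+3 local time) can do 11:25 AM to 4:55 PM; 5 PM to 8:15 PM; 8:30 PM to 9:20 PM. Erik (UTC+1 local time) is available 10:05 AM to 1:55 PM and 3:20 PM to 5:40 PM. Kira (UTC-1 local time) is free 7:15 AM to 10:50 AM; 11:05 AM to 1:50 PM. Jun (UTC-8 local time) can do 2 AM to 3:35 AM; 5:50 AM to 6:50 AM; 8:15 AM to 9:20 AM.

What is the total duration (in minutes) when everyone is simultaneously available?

125

Viktor in UTC: 08:10-16:25 (subtract 1h to convert from UTC+1).
Tara in UTC: 08:05-13:40, 13:55-17:05 (subtract 3h to convert from UTC+3).
Priya in UTC: 08:25-16:55 (subtract 3h to convert from UTC+3).
Rosa in UTC: 08:25-13:55, 14:00-17:15, 17:30-18:20 (subtract 3h to convert from UTC+3).
Erik in UTC: 09:05-12:55, 14:20-16:40 (subtract 1h to convert from UTC+1).
Kira in UTC: 08:15-11:50, 12:05-14:50 (add 1h to convert from UTC-1).
Jun in UTC: 10:00-11:35, 13:50-14:50, 16:15-17:20 (add 8h to convert from UTC-8).
Viktor ∩ Tara: 08:10-13:40, 13:55-16:25.
Viktor ∩ Tara ∩ Priya: 08:25-13:40, 13:55-16:25.
Viktor ∩ Tara ∩ Priya ∩ Rosa: 08:25-13:40, 14:00-16:25.
Viktor ∩ Tara ∩ Priya ∩ Rosa ∩ Erik: 09:05-12:55, 14:20-16:25.
Viktor ∩ Tara ∩ Priya ∩ Rosa ∩ Erik ∩ Kira: 09:05-11:50, 12:05-12:55, 14:20-14:50.
Viktor ∩ Tara ∩ Priya ∩ Rosa ∩ Erik ∩ Kira ∩ Jun: 10:00-11:35, 14:20-14:50.
So the common availability across everyone is 10:00-11:35, 14:20-14:50.
Summing the common windows: 95 + 30 = 125 minutes.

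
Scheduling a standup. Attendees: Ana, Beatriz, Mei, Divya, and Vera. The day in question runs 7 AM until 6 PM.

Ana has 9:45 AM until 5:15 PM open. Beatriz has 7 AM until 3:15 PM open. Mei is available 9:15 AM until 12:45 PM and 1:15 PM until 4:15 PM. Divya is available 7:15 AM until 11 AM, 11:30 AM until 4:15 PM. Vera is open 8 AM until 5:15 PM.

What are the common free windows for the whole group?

Ana ∩ Beatriz: 09:45-15:15.
Ana ∩ Beatriz ∩ Mei: 09:45-12:45, 13:15-15:15.
Ana ∩ Beatriz ∩ Mei ∩ Divya: 09:45-11:00, 11:30-12:45, 13:15-15:15.
Ana ∩ Beatriz ∩ Mei ∩ Divya ∩ Vera: 09:45-11:00, 11:30-12:45, 13:15-15:15.
Those are the intersection windows.

09:45-11:00, 11:30-12:45, 13:15-15:15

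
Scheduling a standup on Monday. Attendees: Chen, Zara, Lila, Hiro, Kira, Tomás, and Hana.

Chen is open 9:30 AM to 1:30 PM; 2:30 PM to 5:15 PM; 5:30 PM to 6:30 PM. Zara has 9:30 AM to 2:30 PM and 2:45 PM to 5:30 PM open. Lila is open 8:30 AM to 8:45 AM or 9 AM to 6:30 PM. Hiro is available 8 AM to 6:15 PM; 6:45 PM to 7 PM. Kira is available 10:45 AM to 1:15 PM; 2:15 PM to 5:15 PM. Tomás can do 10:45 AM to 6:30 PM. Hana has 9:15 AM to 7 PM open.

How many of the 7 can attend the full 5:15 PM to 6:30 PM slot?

3

Lila, Tomás, and Hana can make the full 17:15-18:30 slot — that's 3.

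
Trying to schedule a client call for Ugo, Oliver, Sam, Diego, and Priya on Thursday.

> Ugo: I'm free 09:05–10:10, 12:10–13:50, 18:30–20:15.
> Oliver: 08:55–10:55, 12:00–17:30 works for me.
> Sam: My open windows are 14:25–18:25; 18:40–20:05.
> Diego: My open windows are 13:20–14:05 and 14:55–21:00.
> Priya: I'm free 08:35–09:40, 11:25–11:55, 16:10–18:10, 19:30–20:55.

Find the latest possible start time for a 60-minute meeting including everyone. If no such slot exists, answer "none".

Ugo ∩ Oliver: 09:05-10:10, 12:10-13:50.
Ugo ∩ Oliver ∩ Sam: ∅.
Ugo ∩ Oliver ∩ Sam ∩ Diego: ∅.
Ugo ∩ Oliver ∩ Sam ∩ Diego ∩ Priya: ∅.
There is no time when everyone is free.
No common window is at least 60 minutes long.

none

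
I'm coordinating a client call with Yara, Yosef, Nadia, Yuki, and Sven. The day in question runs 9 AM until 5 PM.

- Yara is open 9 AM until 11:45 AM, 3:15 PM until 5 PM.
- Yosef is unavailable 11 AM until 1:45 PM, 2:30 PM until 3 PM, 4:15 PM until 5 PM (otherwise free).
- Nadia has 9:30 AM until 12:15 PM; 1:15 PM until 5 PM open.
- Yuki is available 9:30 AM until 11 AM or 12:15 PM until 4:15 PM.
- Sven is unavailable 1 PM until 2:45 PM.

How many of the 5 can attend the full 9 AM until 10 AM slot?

3

Yara free: 09:00-11:45, 15:15-17:00.
Yosef free: 09:00-11:00, 13:45-14:30, 15:00-16:15 (invert busy blocks within the working day).
Nadia free: 09:30-12:15, 13:15-17:00.
Yuki free: 09:30-11:00, 12:15-16:15.
Sven free: 09:00-13:00, 14:45-17:00 (invert busy blocks within the working day).
Yara, Yosef, and Sven can make the full 09:00-10:00 slot — that's 3.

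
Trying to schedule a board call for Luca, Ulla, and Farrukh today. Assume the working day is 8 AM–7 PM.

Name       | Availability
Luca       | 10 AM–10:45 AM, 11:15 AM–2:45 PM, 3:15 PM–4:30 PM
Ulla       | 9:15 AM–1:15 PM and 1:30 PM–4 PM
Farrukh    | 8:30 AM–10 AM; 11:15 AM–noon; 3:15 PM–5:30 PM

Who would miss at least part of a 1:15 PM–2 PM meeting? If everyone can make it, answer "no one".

Luca: free for 13:15-14:00. Ulla: not fully free for 13:15-14:00. Farrukh: not fully free for 13:15-14:00.

Farrukh, Ulla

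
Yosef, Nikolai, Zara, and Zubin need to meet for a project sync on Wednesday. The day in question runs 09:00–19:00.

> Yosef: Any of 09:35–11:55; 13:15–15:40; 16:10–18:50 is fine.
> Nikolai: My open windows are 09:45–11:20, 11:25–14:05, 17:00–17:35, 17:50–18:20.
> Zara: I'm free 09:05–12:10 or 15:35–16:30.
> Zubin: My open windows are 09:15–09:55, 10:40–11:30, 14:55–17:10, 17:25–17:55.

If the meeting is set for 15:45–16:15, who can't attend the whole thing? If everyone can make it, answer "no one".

Yosef: not fully free for 15:45-16:15. Nikolai: not fully free for 15:45-16:15. Zara: free for 15:45-16:15. Zubin: free for 15:45-16:15.

Nikolai, Yosef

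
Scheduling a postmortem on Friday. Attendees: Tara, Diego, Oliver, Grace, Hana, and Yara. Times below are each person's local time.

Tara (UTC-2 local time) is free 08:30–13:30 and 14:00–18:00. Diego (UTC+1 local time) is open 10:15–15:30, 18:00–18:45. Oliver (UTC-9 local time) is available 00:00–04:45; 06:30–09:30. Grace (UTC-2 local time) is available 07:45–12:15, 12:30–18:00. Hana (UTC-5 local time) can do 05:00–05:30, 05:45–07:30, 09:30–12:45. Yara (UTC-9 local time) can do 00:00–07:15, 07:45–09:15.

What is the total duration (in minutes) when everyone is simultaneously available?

150

Tara in UTC: 10:30-15:30, 16:00-20:00 (add 2h to convert from UTC-2).
Diego in UTC: 09:15-14:30, 17:00-17:45 (subtract 1h to convert from UTC+1).
Oliver in UTC: 09:00-13:45, 15:30-18:30 (add 9h to convert from UTC-9).
Grace in UTC: 09:45-14:15, 14:30-20:00 (add 2h to convert from UTC-2).
Hana in UTC: 10:00-10:30, 10:45-12:30, 14:30-17:45 (add 5h to convert from UTC-5).
Yara in UTC: 09:00-16:15, 16:45-18:15 (add 9h to convert from UTC-9).
Tara ∩ Diego: 10:30-14:30, 17:00-17:45.
Tara ∩ Diego ∩ Oliver: 10:30-13:45, 17:00-17:45.
Tara ∩ Diego ∩ Oliver ∩ Grace: 10:30-13:45, 17:00-17:45.
Tara ∩ Diego ∩ Oliver ∩ Grace ∩ Hana: 10:45-12:30, 17:00-17:45.
Tara ∩ Diego ∩ Oliver ∩ Grace ∩ Hana ∩ Yara: 10:45-12:30, 17:00-17:45.
Summing the common windows: 105 + 45 = 150 minutes.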